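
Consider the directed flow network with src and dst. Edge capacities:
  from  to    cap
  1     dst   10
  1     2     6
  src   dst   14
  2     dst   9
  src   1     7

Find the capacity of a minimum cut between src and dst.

Max flow = 21 (via 2 augmenting paths).
In the residual at optimum, the set reachable from src is {src}.
Cut edges: src->1 (cap 7), src->dst (cap 14). Sum = 21.

21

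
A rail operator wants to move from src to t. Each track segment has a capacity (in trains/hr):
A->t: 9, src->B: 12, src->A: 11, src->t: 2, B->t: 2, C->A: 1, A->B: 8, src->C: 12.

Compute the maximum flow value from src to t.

13

Augment src->t: bottleneck 2. Total 2.
Augment src->A->t: bottleneck 9. Total 11.
Augment src->B->t: bottleneck 2. Total 13.
No augmenting path remains in the residual graph.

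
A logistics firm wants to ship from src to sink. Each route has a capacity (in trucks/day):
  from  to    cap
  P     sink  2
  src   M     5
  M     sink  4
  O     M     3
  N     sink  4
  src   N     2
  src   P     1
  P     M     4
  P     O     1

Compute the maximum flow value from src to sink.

Augment src→N→sink: bottleneck 2. Total 2.
Augment src→P→sink: bottleneck 1. Total 3.
Augment src→M→sink: bottleneck 4. Total 7.
No augmenting path remains in the residual graph.

7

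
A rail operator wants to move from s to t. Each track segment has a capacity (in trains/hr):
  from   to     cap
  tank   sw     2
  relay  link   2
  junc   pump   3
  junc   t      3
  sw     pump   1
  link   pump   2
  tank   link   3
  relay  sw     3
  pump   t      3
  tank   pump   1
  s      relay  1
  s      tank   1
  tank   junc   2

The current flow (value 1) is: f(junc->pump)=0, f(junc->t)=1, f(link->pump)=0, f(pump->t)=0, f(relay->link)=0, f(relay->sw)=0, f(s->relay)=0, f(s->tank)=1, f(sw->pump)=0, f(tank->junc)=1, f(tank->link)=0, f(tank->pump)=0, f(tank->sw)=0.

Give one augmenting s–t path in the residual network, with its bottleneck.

s->relay->link->pump->t, bottleneck 1

Residual along s->relay->link->pump->t: s->relay: 1, relay->link: 2, link->pump: 2, pump->t: 3.
Bottleneck = min = 1.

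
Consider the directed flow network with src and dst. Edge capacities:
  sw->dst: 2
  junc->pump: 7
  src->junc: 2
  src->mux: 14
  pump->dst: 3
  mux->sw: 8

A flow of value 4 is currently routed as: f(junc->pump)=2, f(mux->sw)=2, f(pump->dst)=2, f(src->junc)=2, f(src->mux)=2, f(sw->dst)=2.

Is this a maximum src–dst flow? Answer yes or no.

Residual reachable from src: {mux, src, sw}; dst is not reachable.
Saturated cut: src->junc, sw->dst with total capacity 4 = current flow value. Flow is maximum.

Yes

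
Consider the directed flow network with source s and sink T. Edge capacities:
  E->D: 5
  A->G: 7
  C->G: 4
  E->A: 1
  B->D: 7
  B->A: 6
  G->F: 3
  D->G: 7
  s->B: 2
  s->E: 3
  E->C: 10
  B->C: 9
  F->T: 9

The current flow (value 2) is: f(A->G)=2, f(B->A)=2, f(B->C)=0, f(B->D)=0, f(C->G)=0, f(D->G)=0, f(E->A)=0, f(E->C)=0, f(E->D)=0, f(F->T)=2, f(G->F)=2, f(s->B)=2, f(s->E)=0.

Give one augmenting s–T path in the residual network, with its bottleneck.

Residual along s->E->C->G->F->T: s->E: 3, E->C: 10, C->G: 4, G->F: 1, F->T: 7.
Bottleneck = min = 1.

s->E->C->G->F->T, bottleneck 1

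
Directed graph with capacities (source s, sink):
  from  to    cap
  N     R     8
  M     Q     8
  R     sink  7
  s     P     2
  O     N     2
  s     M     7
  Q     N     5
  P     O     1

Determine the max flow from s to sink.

6

Augment s->M->Q->N->R->sink: bottleneck 5. Total 5.
Augment s->P->O->N->R->sink: bottleneck 1. Total 6.
No augmenting path remains in the residual graph.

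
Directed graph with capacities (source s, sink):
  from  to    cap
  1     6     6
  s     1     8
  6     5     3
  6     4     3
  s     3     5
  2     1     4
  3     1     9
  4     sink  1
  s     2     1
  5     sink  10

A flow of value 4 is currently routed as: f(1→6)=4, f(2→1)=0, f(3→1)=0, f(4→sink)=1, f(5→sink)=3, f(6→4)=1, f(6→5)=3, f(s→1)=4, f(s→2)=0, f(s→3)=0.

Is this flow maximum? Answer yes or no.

Residual reachable from s: {1, 2, 3, 4, 6, s}; sink is not reachable.
Saturated cut: 6→5, 4→sink with total capacity 4 = current flow value. Flow is maximum.

Yes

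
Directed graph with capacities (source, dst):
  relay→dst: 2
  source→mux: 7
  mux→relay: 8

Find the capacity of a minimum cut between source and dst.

2

Max flow = 2 (via 1 augmenting path).
In the residual at optimum, the set reachable from source is {mux, relay, source}.
Cut edges: relay→dst (cap 2). Sum = 2.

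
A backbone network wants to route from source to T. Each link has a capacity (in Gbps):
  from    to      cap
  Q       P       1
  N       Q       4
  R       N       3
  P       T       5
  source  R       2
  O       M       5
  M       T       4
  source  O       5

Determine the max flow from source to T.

5

Augment source->O->M->T: bottleneck 4. Total 4.
Augment source->R->N->Q->P->T: bottleneck 1. Total 5.
No augmenting path remains in the residual graph.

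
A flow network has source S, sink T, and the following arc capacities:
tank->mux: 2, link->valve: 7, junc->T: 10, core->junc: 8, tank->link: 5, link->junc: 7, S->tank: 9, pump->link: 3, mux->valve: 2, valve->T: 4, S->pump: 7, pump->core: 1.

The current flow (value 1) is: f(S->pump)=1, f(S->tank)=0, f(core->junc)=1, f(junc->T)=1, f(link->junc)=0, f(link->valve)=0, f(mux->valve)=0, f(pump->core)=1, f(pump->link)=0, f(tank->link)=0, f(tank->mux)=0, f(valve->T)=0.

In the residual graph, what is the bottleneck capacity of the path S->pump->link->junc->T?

3

Residual capacities along the path: S->pump: 6, pump->link: 3, link->junc: 7, junc->T: 9.
Minimum is 3.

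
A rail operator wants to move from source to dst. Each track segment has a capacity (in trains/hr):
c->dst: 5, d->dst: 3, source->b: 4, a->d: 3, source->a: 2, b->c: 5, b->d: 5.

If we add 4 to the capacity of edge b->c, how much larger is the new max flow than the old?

0

Original max flow = 6.
Edge b->c does not cross the min cut (source side {source}), so extra capacity there cannot help.
New max flow = 6. Increase = 0.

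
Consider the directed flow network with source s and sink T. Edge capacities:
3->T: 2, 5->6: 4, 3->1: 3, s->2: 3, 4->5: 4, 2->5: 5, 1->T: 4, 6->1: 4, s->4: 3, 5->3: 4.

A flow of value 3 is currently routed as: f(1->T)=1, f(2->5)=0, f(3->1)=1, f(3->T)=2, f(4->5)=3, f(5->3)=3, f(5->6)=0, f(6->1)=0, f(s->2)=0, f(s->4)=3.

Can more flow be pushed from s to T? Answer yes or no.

Residual path s->2->5->3->1->T has bottleneck 1 > 0.
Pushing 1 along it raises the flow to 4, so the given flow is not maximum.

Yes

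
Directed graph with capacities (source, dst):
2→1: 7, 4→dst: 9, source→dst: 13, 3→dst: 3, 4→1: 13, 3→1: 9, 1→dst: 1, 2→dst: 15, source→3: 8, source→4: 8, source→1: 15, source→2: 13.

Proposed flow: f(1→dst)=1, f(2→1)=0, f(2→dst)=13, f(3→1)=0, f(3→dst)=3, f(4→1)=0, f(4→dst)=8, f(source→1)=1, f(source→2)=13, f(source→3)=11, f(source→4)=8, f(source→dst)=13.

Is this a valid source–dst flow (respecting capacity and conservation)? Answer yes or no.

No

Capacity violated on source→3: flow 11 > capacity 8.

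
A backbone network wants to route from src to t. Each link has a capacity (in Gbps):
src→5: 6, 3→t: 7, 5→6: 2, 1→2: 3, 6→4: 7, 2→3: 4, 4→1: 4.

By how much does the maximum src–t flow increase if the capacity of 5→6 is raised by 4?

1

Original max flow = 2.
After raising cap(5→6), augmenting paths through that edge carry 1 more unit.
New max flow = 3. Increase = 1.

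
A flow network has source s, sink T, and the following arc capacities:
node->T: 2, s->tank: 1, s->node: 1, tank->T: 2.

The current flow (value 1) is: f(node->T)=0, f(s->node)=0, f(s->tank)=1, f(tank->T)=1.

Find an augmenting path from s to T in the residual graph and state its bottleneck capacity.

s->node->T, bottleneck 1

Residual along s->node->T: s->node: 1, node->T: 2.
Bottleneck = min = 1.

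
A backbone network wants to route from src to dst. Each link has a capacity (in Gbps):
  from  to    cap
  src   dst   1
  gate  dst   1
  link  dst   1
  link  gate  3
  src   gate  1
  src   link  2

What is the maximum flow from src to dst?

Augment src->dst: bottleneck 1. Total 1.
Augment src->link->dst: bottleneck 1. Total 2.
Augment src->gate->dst: bottleneck 1. Total 3.
No augmenting path remains in the residual graph.

3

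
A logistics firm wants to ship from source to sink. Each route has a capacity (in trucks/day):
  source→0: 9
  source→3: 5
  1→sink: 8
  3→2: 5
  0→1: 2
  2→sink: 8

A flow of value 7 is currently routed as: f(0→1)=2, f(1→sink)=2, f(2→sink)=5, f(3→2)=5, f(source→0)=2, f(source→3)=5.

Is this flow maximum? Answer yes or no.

Residual reachable from source: {0, source}; sink is not reachable.
Saturated cut: 0→1, source→3 with total capacity 7 = current flow value. Flow is maximum.

Yes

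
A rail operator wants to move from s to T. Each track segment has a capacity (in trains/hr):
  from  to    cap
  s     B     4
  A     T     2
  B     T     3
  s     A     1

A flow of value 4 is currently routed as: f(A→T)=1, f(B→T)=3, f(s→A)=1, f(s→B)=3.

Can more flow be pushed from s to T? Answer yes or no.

No

Residual reachable from s: {B, s}; T is not reachable.
Saturated cut: s→A, B→T with total capacity 4 = current flow value. Flow is maximum.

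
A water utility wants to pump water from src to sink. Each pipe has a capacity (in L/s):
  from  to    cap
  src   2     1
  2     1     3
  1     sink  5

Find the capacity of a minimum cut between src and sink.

Max flow = 1 (via 1 augmenting path).
In the residual at optimum, the set reachable from src is {src}.
Cut edges: src→2 (cap 1). Sum = 1.

1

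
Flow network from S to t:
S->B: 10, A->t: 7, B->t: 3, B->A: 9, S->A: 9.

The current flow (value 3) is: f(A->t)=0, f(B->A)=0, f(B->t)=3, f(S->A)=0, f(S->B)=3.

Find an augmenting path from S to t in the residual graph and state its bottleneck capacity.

S->A->t, bottleneck 7

Residual along S->A->t: S->A: 9, A->t: 7.
Bottleneck = min = 7.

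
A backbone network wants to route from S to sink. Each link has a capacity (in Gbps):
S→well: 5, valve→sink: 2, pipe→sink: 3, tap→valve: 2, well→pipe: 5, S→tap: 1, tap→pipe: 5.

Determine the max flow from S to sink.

4

Augment S→tap→valve→sink: bottleneck 1. Total 1.
Augment S→well→pipe→sink: bottleneck 3. Total 4.
No augmenting path remains in the residual graph.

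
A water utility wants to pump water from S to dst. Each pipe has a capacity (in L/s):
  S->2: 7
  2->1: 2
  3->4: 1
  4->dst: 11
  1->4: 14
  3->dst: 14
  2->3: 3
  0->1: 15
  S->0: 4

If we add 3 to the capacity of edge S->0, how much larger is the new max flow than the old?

3

Original max flow = 9.
After raising cap(S->0), augmenting paths through that edge carry 3 more units.
New max flow = 12. Increase = 3.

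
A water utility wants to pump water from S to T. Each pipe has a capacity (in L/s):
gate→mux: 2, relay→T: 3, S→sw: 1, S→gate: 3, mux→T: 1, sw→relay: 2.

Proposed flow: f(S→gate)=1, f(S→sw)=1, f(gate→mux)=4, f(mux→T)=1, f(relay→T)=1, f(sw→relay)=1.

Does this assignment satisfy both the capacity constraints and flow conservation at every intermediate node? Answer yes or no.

Capacity violated on gate→mux: flow 4 > capacity 2.

No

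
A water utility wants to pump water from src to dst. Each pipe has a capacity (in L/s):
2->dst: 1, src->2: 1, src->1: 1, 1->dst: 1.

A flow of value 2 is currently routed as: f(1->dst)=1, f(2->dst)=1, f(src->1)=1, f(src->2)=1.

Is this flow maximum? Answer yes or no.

Residual reachable from src: {src}; dst is not reachable.
Saturated cut: src->2, src->1 with total capacity 2 = current flow value. Flow is maximum.

Yes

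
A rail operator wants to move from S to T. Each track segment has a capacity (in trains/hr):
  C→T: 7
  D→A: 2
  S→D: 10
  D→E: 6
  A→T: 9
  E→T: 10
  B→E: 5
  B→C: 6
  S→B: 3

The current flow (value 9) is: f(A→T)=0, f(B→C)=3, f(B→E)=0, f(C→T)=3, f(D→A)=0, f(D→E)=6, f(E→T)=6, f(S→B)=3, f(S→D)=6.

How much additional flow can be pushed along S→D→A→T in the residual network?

2

Residual capacities along the path: S→D: 4, D→A: 2, A→T: 9.
Minimum is 2.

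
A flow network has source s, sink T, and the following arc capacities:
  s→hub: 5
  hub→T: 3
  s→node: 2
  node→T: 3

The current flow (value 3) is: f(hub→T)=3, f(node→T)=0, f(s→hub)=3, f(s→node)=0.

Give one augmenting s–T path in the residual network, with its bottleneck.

s→node→T, bottleneck 2

Residual along s→node→T: s→node: 2, node→T: 3.
Bottleneck = min = 2.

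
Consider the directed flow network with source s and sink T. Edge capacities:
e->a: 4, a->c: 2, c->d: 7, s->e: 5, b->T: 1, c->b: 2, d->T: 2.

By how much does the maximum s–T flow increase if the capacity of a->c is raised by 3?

1

Original max flow = 2.
After raising cap(a->c), augmenting paths through that edge carry 1 more unit.
New max flow = 3. Increase = 1.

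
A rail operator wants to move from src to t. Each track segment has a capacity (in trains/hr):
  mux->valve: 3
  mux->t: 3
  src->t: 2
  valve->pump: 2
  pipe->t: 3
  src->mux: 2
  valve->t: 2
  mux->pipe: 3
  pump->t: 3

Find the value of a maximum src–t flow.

Augment src->t: bottleneck 2. Total 2.
Augment src->mux->t: bottleneck 2. Total 4.
No augmenting path remains in the residual graph.

4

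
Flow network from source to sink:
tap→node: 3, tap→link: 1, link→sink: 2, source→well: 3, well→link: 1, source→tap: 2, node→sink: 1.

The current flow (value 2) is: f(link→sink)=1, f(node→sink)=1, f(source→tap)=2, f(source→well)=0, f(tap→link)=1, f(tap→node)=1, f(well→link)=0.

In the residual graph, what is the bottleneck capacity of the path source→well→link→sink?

1

Residual capacities along the path: source→well: 3, well→link: 1, link→sink: 1.
Minimum is 1.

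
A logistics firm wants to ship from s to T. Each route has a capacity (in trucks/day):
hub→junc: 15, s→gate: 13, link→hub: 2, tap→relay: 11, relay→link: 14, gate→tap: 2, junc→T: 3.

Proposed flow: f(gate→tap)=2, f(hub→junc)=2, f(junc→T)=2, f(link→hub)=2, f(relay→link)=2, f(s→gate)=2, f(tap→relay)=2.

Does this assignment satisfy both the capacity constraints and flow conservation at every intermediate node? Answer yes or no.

Yes

Every edge has 0 ≤ f(e) ≤ cap(e).
At each intermediate node, inflow equals outflow.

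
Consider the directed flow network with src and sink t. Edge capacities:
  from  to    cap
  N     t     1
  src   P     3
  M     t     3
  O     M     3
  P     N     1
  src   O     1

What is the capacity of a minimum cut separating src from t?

Max flow = 2 (via 2 augmenting paths).
In the residual at optimum, the set reachable from src is {P, src}.
Cut edges: P→N (cap 1), src→O (cap 1). Sum = 2.

2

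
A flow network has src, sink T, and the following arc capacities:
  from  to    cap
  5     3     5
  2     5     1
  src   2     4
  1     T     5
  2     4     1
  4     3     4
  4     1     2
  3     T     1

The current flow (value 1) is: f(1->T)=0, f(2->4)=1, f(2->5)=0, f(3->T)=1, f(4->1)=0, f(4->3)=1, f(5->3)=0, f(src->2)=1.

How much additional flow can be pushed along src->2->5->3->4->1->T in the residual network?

1

Residual capacities along the path: src->2: 3, 2->5: 1, 5->3: 5, 3->4: 1, 4->1: 2, 1->T: 5.
Minimum is 1.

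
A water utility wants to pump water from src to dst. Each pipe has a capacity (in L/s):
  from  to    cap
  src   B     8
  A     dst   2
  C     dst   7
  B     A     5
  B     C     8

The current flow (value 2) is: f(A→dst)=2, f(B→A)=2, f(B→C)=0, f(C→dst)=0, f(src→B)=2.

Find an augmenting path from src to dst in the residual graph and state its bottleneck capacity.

src→B→C→dst, bottleneck 6

Residual along src→B→C→dst: src→B: 6, B→C: 8, C→dst: 7.
Bottleneck = min = 6.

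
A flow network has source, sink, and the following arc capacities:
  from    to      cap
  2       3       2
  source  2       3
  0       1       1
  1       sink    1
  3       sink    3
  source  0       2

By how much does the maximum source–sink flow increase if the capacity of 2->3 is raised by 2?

1

Original max flow = 3.
After raising cap(2->3), augmenting paths through that edge carry 1 more unit.
New max flow = 4. Increase = 1.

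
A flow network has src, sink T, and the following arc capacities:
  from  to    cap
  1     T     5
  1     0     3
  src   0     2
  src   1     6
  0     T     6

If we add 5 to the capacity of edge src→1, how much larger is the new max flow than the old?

2

Original max flow = 8.
After raising cap(src→1), augmenting paths through that edge carry 2 more units.
New max flow = 10. Increase = 2.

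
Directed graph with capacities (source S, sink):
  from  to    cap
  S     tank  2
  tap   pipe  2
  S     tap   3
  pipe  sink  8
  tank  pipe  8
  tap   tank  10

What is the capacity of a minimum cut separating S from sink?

5

Max flow = 5 (via 3 augmenting paths).
In the residual at optimum, the set reachable from S is {S}.
Cut edges: S→tap (cap 3), S→tank (cap 2). Sum = 5.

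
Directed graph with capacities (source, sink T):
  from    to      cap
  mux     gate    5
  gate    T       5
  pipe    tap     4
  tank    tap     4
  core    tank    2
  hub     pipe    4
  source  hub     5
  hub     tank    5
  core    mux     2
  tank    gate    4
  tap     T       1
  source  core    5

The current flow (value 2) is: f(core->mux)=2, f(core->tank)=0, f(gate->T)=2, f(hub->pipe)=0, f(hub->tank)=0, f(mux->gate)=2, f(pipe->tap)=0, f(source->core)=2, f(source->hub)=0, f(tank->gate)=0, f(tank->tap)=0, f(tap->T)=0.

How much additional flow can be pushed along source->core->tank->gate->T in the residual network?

2

Residual capacities along the path: source->core: 3, core->tank: 2, tank->gate: 4, gate->T: 3.
Minimum is 2.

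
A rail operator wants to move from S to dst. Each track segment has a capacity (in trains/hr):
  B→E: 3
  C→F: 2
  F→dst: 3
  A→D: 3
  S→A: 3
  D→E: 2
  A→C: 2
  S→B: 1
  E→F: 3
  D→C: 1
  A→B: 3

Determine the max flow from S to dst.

Augment S→A→C→F→dst: bottleneck 2. Total 2.
Augment S→B→E→F→dst: bottleneck 1. Total 3.
No augmenting path remains in the residual graph.

3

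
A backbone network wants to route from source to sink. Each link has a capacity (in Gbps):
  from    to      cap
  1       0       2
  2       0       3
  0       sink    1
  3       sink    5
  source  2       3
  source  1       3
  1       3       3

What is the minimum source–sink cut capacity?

Max flow = 4 (via 2 augmenting paths).
In the residual at optimum, the set reachable from source is {0, 2, source}.
Cut edges: source→1 (cap 3), 0→sink (cap 1). Sum = 4.

4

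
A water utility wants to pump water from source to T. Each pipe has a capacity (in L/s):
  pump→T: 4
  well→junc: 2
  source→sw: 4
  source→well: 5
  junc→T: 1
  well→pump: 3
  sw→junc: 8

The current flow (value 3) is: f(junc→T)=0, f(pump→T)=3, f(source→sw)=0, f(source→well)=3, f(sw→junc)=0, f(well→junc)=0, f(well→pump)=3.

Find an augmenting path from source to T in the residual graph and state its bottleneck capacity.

Residual along source→well→junc→T: source→well: 2, well→junc: 2, junc→T: 1.
Bottleneck = min = 1.

source→well→junc→T, bottleneck 1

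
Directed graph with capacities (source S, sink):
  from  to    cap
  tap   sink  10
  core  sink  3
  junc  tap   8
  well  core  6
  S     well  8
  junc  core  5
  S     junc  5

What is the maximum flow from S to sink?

Augment S→junc→tap→sink: bottleneck 5. Total 5.
Augment S→well→core→sink: bottleneck 3. Total 8.
No augmenting path remains in the residual graph.

8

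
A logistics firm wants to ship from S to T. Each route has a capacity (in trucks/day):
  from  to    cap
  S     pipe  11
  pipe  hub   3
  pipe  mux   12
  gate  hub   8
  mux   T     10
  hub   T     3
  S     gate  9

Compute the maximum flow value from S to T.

13

Augment S→gate→hub→T: bottleneck 3. Total 3.
Augment S→pipe→mux→T: bottleneck 10. Total 13.
No augmenting path remains in the residual graph.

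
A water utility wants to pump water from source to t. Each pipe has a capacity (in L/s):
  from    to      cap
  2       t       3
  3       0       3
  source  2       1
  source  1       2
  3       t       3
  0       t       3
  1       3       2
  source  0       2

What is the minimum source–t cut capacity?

5

Max flow = 5 (via 3 augmenting paths).
In the residual at optimum, the set reachable from source is {source}.
Cut edges: source→1 (cap 2), source→2 (cap 1), source→0 (cap 2). Sum = 5.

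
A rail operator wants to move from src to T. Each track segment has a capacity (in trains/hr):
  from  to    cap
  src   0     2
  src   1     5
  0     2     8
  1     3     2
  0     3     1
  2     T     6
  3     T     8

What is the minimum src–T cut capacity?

Max flow = 4 (via 3 augmenting paths).
In the residual at optimum, the set reachable from src is {1, src}.
Cut edges: src->0 (cap 2), 1->3 (cap 2). Sum = 4.

4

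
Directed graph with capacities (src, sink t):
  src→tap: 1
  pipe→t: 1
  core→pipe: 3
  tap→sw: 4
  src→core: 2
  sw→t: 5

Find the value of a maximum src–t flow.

Augment src→core→pipe→t: bottleneck 1. Total 1.
Augment src→tap→sw→t: bottleneck 1. Total 2.
No augmenting path remains in the residual graph.

2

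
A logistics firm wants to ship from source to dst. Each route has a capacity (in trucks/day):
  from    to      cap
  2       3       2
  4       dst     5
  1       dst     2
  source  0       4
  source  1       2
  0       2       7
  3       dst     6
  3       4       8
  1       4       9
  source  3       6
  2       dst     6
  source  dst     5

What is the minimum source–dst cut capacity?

Max flow = 17 (via 4 augmenting paths).
In the residual at optimum, the set reachable from source is {source}.
Cut edges: source→0 (cap 4), source→3 (cap 6), source→1 (cap 2), source→dst (cap 5). Sum = 17.

17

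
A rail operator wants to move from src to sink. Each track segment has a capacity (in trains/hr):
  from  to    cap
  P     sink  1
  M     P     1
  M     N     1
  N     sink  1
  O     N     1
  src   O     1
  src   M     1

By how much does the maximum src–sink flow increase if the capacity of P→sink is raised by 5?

0

Original max flow = 2.
Edge P→sink does not cross the min cut (source side {src}), so extra capacity there cannot help.
New max flow = 2. Increase = 0.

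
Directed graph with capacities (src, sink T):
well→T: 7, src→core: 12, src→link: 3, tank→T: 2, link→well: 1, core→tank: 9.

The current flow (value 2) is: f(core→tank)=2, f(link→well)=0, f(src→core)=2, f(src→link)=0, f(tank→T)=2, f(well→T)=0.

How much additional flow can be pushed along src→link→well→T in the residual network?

Residual capacities along the path: src→link: 3, link→well: 1, well→T: 7.
Minimum is 1.

1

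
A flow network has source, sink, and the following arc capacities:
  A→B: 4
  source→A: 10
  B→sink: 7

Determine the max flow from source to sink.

4

Augment source→A→B→sink: bottleneck 4. Total 4.
No augmenting path remains in the residual graph.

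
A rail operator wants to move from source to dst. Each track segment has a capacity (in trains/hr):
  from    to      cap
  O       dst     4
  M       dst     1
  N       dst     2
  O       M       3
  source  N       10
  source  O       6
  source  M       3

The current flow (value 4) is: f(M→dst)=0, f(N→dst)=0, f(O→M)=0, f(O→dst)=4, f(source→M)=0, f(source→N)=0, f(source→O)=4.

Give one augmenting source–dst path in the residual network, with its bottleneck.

Residual along source→N→dst: source→N: 10, N→dst: 2.
Bottleneck = min = 2.

source→N→dst, bottleneck 2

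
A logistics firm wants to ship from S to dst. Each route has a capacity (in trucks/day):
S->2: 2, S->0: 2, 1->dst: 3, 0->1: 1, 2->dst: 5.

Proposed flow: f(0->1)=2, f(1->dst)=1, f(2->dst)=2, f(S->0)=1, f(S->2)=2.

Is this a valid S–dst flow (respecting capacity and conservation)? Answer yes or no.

No

Capacity violated on 0->1: flow 2 > capacity 1.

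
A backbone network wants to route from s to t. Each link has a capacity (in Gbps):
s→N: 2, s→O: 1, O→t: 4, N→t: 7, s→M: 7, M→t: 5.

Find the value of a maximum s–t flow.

8

Augment s→N→t: bottleneck 2. Total 2.
Augment s→M→t: bottleneck 5. Total 7.
Augment s→O→t: bottleneck 1. Total 8.
No augmenting path remains in the residual graph.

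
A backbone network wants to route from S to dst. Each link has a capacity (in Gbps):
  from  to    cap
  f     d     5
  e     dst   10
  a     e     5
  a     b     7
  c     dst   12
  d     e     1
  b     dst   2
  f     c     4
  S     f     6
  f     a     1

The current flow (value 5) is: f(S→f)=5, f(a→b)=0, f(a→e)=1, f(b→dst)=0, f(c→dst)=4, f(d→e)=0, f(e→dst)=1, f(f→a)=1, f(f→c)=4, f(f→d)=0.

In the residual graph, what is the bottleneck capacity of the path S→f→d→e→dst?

Residual capacities along the path: S→f: 1, f→d: 5, d→e: 1, e→dst: 9.
Minimum is 1.

1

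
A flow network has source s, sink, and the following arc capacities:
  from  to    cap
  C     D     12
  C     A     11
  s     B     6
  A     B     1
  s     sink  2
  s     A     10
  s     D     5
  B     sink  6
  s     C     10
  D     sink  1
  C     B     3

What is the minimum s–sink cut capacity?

Max flow = 9 (via 3 augmenting paths).
In the residual at optimum, the set reachable from s is {A, B, C, D, s}.
Cut edges: s→sink (cap 2), D→sink (cap 1), B→sink (cap 6). Sum = 9.

9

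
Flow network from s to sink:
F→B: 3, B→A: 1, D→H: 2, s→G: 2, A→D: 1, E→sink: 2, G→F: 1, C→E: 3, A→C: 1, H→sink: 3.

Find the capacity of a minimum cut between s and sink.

Max flow = 1 (via 1 augmenting path).
In the residual at optimum, the set reachable from s is {G, s}.
Cut edges: G→F (cap 1). Sum = 1.

1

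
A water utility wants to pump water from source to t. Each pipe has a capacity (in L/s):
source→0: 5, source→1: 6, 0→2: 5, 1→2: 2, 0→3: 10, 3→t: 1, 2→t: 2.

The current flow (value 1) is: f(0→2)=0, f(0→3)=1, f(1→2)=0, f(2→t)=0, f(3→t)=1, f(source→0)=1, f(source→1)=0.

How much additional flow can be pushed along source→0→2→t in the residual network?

2

Residual capacities along the path: source→0: 4, 0→2: 5, 2→t: 2.
Minimum is 2.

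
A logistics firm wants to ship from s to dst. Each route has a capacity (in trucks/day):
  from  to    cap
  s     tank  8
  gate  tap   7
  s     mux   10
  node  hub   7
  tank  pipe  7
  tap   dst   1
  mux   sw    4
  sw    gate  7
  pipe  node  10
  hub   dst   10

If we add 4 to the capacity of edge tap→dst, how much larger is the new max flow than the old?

Original max flow = 8.
After raising cap(tap→dst), augmenting paths through that edge carry 3 more units.
New max flow = 11. Increase = 3.

3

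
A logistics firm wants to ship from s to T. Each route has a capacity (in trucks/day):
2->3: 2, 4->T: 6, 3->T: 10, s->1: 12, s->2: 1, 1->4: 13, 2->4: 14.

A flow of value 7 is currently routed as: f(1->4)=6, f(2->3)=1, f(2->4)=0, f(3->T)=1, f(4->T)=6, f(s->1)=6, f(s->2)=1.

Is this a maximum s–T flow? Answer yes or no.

Yes

Residual reachable from s: {1, 4, s}; T is not reachable.
Saturated cut: s->2, 4->T with total capacity 7 = current flow value. Flow is maximum.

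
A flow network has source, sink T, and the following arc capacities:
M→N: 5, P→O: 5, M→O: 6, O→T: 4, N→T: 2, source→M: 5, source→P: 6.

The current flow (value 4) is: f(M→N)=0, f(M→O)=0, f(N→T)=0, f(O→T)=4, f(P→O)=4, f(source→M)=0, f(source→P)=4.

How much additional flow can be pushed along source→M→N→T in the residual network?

Residual capacities along the path: source→M: 5, M→N: 5, N→T: 2.
Minimum is 2.

2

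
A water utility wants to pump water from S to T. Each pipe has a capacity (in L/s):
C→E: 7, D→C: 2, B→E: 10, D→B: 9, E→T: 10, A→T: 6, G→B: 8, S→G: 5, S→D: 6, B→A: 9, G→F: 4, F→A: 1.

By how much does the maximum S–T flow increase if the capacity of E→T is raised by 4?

0

Original max flow = 11.
Edge E→T does not cross the min cut (source side {S}), so extra capacity there cannot help.
New max flow = 11. Increase = 0.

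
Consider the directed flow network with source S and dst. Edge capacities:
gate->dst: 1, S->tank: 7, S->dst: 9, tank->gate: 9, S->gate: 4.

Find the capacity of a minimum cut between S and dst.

Max flow = 10 (via 2 augmenting paths).
In the residual at optimum, the set reachable from S is {S, gate, tank}.
Cut edges: S->dst (cap 9), gate->dst (cap 1). Sum = 10.

10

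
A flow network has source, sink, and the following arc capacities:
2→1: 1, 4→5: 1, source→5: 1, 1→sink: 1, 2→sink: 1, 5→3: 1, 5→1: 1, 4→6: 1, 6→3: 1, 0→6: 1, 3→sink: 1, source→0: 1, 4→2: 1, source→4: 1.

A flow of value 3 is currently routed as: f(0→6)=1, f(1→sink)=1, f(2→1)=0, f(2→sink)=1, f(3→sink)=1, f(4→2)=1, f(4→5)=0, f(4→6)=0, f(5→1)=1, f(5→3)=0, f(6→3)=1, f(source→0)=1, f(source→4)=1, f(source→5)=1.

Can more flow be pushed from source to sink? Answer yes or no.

No

Residual reachable from source: {source}; sink is not reachable.
Saturated cut: source→4, source→0, source→5 with total capacity 3 = current flow value. Flow is maximum.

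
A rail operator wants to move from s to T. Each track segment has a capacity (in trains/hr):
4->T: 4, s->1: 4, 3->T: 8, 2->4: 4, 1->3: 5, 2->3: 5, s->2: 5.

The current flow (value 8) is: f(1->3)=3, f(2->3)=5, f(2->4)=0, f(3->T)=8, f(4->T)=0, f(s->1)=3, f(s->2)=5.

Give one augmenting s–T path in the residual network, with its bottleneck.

Residual along s->1->3->2->4->T: s->1: 1, 1->3: 2, 3->2: 5 (reverse), 2->4: 4, 4->T: 4.
Bottleneck = min = 1.

s->1->3->2->4->T, bottleneck 1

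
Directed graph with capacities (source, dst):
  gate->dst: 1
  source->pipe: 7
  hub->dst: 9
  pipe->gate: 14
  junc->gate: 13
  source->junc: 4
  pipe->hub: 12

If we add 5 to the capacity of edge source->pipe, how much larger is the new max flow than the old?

Original max flow = 8.
After raising cap(source->pipe), augmenting paths through that edge carry 2 more units.
New max flow = 10. Increase = 2.

2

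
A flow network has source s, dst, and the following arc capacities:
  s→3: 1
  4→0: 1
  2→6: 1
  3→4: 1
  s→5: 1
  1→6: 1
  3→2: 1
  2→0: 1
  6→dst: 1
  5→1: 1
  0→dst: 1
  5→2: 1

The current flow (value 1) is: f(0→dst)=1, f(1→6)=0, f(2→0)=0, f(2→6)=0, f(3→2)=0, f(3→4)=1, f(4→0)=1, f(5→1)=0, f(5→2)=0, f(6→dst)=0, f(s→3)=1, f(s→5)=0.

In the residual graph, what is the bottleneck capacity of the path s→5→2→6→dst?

Residual capacities along the path: s→5: 1, 5→2: 1, 2→6: 1, 6→dst: 1.
Minimum is 1.

1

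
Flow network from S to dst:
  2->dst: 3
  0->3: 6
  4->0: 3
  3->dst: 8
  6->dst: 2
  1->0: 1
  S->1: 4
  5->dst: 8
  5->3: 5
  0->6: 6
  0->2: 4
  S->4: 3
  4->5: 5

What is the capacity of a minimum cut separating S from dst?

Max flow = 4 (via 2 augmenting paths).
In the residual at optimum, the set reachable from S is {1, S}.
Cut edges: S->4 (cap 3), 1->0 (cap 1). Sum = 4.

4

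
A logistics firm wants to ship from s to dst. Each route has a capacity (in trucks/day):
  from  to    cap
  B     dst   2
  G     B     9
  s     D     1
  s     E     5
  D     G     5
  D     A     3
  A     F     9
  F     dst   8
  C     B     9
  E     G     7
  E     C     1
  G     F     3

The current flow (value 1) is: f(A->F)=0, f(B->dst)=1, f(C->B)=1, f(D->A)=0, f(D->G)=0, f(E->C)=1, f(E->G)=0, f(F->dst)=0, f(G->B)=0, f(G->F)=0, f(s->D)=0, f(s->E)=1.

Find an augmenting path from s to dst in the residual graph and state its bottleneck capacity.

s->E->G->B->dst, bottleneck 1

Residual along s->E->G->B->dst: s->E: 4, E->G: 7, G->B: 9, B->dst: 1.
Bottleneck = min = 1.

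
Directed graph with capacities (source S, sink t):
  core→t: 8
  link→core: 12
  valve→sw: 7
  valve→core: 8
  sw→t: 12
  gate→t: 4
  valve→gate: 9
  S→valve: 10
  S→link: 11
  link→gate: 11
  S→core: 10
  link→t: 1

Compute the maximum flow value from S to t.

20

Augment S→link→t: bottleneck 1. Total 1.
Augment S→core→t: bottleneck 8. Total 9.
Augment S→valve→sw→t: bottleneck 7. Total 16.
Augment S→valve→gate→t: bottleneck 3. Total 19.
Augment S→link→gate→t: bottleneck 1. Total 20.
No augmenting path remains in the residual graph.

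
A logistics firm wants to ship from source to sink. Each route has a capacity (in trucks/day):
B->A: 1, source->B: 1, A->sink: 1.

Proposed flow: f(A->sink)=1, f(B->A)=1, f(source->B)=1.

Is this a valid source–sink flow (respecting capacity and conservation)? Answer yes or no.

Every edge has 0 ≤ f(e) ≤ cap(e).
At each intermediate node, inflow equals outflow.

Yes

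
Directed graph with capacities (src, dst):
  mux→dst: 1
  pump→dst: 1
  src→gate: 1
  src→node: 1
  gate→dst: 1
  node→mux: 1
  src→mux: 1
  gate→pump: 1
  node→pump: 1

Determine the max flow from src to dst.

3

Augment src→gate→dst: bottleneck 1. Total 1.
Augment src→mux→dst: bottleneck 1. Total 2.
Augment src→node→pump→dst: bottleneck 1. Total 3.
No augmenting path remains in the residual graph.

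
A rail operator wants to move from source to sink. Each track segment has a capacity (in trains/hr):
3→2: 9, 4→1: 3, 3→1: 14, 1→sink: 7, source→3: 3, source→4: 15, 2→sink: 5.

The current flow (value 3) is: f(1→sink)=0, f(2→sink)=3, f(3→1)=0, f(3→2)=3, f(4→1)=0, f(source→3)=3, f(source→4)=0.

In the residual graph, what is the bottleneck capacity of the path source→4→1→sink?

Residual capacities along the path: source→4: 15, 4→1: 3, 1→sink: 7.
Minimum is 3.

3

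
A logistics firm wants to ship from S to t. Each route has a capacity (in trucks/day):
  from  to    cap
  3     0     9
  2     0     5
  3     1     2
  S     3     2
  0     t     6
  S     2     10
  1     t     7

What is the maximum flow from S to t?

7

Augment S→3→1→t: bottleneck 2. Total 2.
Augment S→2→0→t: bottleneck 5. Total 7.
No augmenting path remains in the residual graph.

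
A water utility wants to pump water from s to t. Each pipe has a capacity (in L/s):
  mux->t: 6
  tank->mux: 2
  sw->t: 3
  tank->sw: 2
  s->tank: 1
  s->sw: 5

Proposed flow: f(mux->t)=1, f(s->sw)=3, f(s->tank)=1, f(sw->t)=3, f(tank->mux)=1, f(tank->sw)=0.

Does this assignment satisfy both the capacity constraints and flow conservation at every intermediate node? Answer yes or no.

Yes

Every edge has 0 ≤ f(e) ≤ cap(e).
At each intermediate node, inflow equals outflow.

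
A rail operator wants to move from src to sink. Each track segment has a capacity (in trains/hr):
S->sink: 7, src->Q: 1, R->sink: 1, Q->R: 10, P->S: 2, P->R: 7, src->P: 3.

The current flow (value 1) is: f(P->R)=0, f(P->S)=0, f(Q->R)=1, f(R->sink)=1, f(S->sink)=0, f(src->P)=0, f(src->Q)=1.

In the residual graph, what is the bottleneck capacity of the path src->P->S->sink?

2

Residual capacities along the path: src->P: 3, P->S: 2, S->sink: 7.
Minimum is 2.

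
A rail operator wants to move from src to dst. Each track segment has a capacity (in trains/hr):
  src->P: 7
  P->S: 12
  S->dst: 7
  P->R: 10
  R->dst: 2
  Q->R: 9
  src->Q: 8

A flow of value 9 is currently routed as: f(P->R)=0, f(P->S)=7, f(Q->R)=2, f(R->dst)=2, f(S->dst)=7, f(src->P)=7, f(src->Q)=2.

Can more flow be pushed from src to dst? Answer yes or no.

Residual reachable from src: {Q, R, src}; dst is not reachable.
Saturated cut: src->P, R->dst with total capacity 9 = current flow value. Flow is maximum.

No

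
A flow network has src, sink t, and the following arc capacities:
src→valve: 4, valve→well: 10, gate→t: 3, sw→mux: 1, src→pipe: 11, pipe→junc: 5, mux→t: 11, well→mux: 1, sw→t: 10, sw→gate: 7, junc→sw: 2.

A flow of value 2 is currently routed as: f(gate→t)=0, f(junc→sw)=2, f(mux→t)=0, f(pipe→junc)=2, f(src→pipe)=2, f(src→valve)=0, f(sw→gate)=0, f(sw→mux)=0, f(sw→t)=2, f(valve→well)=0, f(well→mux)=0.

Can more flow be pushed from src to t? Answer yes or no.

Yes

Residual path src→valve→well→mux→t has bottleneck 1 > 0.
Pushing 1 along it raises the flow to 3, so the given flow is not maximum.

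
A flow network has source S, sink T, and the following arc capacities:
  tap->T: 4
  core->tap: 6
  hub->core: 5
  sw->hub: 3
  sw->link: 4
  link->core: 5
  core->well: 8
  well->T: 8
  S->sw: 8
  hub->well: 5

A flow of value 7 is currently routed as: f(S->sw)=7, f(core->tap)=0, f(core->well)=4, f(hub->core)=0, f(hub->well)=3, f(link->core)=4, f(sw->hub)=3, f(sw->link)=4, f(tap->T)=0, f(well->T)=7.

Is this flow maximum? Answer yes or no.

Yes

Residual reachable from S: {S, sw}; T is not reachable.
Saturated cut: sw->hub, sw->link with total capacity 7 = current flow value. Flow is maximum.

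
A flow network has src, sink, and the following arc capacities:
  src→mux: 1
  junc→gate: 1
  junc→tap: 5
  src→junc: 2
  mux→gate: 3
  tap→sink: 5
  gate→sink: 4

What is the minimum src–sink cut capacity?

Max flow = 3 (via 3 augmenting paths).
In the residual at optimum, the set reachable from src is {src}.
Cut edges: src→mux (cap 1), src→junc (cap 2). Sum = 3.

3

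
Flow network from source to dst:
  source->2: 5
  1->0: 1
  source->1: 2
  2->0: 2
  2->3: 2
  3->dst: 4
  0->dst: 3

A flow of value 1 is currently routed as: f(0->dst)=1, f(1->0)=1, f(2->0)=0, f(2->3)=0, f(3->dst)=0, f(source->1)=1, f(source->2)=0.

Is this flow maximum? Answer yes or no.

No

Residual path source->2->0->dst has bottleneck 2 > 0.
Pushing 2 along it raises the flow to 3, so the given flow is not maximum.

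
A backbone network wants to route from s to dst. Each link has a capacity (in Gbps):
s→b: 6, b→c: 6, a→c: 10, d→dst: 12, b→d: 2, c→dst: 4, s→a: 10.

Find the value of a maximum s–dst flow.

6

Augment s→a→c→dst: bottleneck 4. Total 4.
Augment s→b→d→dst: bottleneck 2. Total 6.
No augmenting path remains in the residual graph.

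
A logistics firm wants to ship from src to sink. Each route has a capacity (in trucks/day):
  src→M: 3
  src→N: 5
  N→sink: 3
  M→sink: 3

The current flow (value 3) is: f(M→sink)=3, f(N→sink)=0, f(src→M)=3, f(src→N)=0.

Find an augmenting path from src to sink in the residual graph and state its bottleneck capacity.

Residual along src→N→sink: src→N: 5, N→sink: 3.
Bottleneck = min = 3.

src→N→sink, bottleneck 3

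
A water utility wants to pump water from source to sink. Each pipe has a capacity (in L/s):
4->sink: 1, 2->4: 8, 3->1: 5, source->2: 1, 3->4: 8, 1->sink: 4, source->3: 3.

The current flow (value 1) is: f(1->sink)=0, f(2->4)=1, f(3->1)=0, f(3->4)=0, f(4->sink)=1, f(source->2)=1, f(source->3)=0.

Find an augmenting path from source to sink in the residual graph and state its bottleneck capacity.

Residual along source->3->1->sink: source->3: 3, 3->1: 5, 1->sink: 4.
Bottleneck = min = 3.

source->3->1->sink, bottleneck 3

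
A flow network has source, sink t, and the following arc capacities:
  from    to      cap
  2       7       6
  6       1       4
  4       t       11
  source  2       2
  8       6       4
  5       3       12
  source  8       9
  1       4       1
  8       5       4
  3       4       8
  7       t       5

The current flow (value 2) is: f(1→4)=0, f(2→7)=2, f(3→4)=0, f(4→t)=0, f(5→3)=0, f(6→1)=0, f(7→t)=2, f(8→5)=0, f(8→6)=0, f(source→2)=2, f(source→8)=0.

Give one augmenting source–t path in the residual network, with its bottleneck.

Residual along source→8→6→1→4→t: source→8: 9, 8→6: 4, 6→1: 4, 1→4: 1, 4→t: 11.
Bottleneck = min = 1.

source→8→6→1→4→t, bottleneck 1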